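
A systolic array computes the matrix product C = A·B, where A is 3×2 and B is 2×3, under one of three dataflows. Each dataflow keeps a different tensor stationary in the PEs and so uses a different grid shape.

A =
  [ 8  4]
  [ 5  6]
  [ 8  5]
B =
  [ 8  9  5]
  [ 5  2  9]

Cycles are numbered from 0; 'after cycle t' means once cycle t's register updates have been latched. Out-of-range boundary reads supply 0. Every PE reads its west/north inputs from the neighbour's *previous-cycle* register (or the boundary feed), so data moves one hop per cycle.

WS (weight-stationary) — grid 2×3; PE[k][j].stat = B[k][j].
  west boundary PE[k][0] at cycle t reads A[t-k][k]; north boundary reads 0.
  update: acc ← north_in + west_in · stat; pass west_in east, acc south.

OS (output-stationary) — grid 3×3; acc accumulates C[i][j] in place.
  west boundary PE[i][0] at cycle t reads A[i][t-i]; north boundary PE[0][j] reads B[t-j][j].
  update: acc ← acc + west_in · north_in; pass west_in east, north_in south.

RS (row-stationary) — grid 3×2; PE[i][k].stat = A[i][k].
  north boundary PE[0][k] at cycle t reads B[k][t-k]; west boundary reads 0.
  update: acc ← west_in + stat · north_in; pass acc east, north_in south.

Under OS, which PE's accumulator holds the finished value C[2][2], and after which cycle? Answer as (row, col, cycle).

OS — PE[2][2] is where C[2][2] collects:
  cycle 0: PE[2][2] → acc 0, east 0, south 0
  cycle 1: PE[2][2] → acc 0, east 0, south 0
  cycle 2: PE[2][2] → acc 0, east 0, south 0
  cycle 3: PE[2][2] → acc 0, east 0, south 0
  cycle 4: PE[2][2] → acc 40, east 8, south 5
  cycle 5: PE[2][2] → acc 85, east 5, south 9

(row, col, cycle) = (2, 2, 5)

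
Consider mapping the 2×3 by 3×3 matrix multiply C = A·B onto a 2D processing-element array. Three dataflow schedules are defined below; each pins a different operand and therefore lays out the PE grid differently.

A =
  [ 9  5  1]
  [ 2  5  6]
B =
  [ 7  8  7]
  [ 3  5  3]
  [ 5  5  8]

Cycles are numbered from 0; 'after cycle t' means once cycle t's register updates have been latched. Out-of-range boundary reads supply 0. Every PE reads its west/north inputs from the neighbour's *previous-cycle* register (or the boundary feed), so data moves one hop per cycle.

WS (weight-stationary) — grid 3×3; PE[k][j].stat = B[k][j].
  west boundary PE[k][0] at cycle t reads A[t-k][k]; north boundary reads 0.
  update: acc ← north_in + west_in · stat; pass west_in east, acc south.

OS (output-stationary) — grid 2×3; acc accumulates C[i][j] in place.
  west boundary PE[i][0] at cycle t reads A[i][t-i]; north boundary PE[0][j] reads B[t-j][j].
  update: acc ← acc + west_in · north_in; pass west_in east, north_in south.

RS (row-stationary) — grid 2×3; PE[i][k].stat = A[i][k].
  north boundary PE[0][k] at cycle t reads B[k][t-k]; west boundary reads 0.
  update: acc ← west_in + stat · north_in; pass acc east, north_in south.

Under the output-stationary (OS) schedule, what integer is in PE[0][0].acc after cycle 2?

OS (2×3). Following PE[0][0] plus its west/north inputs:
  step 0 · PE0,0: acc=63; fwd→9 fwd↓7
  step 1 · PE0,0: acc=78; fwd→5 fwd↓3
  step 2 · PE0,0: acc=83; fwd→1 fwd↓5

PE[0][0].acc = 83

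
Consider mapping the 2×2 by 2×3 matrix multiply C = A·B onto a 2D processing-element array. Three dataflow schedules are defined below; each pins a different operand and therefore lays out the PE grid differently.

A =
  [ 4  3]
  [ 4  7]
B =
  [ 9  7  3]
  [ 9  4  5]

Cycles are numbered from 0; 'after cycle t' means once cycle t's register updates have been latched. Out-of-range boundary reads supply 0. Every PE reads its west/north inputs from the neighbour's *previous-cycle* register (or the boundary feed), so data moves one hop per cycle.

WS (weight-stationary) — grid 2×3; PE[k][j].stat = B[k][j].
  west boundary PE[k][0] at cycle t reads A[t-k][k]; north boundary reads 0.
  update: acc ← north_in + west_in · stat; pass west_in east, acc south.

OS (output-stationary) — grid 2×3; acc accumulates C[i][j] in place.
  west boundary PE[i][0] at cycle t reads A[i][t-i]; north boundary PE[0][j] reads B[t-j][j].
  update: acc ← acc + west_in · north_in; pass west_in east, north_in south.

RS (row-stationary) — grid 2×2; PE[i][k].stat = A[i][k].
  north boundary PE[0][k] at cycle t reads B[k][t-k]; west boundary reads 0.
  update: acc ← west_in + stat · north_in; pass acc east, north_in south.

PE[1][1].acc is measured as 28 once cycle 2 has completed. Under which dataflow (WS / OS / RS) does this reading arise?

WS [2×3] PE[1][1] across cycles:
  after 0 — PE[1][1] acc=0, pass-E 0, pass-S 0
  after 1 — PE[1][1] acc=0, pass-E 0, pass-S 0
  after 2 — PE[1][1] acc=40, pass-E 3, pass-S 40
OS [2×3] PE[1][1] across cycles:
  after 0 — PE[1][1] acc=0, pass-E 0, pass-S 0
  after 1 — PE[1][1] acc=0, pass-E 0, pass-S 0
  after 2 — PE[1][1] acc=28, pass-E 4, pass-S 7
RS [2×2] PE[1][1] across cycles:
  after 0 — PE[1][1] acc=0, pass-E 0, pass-S 0
  after 1 — PE[1][1] acc=0, pass-E 0, pass-S 0
  after 2 — PE[1][1] acc=99, pass-E 99, pass-S 9

dataflow = OS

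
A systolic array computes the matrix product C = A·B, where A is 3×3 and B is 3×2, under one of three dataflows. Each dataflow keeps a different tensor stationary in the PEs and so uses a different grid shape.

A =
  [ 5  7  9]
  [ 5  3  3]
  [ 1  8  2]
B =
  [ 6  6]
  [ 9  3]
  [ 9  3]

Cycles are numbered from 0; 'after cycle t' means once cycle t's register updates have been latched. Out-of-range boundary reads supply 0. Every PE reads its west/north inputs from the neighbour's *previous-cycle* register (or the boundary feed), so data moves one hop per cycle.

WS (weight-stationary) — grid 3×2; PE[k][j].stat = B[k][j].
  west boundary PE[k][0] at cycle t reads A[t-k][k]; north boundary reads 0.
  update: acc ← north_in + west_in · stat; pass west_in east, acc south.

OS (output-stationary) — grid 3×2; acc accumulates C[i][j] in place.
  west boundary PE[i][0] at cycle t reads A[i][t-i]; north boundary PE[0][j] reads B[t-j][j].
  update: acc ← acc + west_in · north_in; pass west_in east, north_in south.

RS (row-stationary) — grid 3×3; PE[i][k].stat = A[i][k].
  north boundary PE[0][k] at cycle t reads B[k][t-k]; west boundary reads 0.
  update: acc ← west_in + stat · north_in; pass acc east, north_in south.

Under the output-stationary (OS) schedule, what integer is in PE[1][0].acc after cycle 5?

OS 3×2: PE[1][0] cycle-by-cycle (with neighbour feeds):
  t=0 PE[0][0]: acc=30 h=5 v=6
  t=0 PE[1][0]: acc=0 h=0 v=0
  t=1 PE[0][0]: acc=93 h=7 v=9
  t=1 PE[1][0]: acc=30 h=5 v=6
  t=2 PE[0][0]: acc=174 h=9 v=9
  t=2 PE[1][0]: acc=57 h=3 v=9
  t=3 PE[0][0]: acc=174 h=0 v=0
  t=3 PE[1][0]: acc=84 h=3 v=9
  t=4 PE[0][0]: acc=174 h=0 v=0
  t=4 PE[1][0]: acc=84 h=0 v=0
  t=5 PE[0][0]: acc=174 h=0 v=0
  t=5 PE[1][0]: acc=84 h=0 v=0

PE[1][0].acc = 84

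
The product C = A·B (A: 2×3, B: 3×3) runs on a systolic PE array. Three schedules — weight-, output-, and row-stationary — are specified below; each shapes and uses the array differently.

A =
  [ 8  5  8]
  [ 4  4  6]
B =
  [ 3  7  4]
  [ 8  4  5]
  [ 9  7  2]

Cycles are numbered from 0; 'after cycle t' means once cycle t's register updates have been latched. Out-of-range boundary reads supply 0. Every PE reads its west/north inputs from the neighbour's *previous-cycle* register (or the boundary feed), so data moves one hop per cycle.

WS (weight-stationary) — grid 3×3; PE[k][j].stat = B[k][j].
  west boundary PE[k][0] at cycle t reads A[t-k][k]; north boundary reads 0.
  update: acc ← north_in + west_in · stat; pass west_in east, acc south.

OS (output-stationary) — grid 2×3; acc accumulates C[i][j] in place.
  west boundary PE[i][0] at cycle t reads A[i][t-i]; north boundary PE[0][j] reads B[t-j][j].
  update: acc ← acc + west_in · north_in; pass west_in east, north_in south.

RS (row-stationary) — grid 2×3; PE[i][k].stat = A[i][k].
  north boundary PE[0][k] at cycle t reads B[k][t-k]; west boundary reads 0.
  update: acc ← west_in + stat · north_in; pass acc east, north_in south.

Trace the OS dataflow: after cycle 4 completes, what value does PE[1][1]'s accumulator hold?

OS on a 2×3 grid — tracing PE[1][1] and its feeders:
  step 0 · PE0,1: acc=0; fwd→0 fwd↓0
  step 0 · PE1,0: acc=0; fwd→0 fwd↓0
  step 0 · PE1,1: acc=0; fwd→0 fwd↓0
  step 1 · PE0,1: acc=56; fwd→8 fwd↓7
  step 1 · PE1,0: acc=12; fwd→4 fwd↓3
  step 1 · PE1,1: acc=0; fwd→0 fwd↓0
  step 2 · PE0,1: acc=76; fwd→5 fwd↓4
  step 2 · PE1,0: acc=44; fwd→4 fwd↓8
  step 2 · PE1,1: acc=28; fwd→4 fwd↓7
  step 3 · PE0,1: acc=132; fwd→8 fwd↓7
  step 3 · PE1,0: acc=98; fwd→6 fwd↓9
  step 3 · PE1,1: acc=44; fwd→4 fwd↓4
  step 4 · PE0,1: acc=132; fwd→0 fwd↓0
  step 4 · PE1,0: acc=98; fwd→0 fwd↓0
  step 4 · PE1,1: acc=86; fwd→6 fwd↓7

PE[1][1].acc = 86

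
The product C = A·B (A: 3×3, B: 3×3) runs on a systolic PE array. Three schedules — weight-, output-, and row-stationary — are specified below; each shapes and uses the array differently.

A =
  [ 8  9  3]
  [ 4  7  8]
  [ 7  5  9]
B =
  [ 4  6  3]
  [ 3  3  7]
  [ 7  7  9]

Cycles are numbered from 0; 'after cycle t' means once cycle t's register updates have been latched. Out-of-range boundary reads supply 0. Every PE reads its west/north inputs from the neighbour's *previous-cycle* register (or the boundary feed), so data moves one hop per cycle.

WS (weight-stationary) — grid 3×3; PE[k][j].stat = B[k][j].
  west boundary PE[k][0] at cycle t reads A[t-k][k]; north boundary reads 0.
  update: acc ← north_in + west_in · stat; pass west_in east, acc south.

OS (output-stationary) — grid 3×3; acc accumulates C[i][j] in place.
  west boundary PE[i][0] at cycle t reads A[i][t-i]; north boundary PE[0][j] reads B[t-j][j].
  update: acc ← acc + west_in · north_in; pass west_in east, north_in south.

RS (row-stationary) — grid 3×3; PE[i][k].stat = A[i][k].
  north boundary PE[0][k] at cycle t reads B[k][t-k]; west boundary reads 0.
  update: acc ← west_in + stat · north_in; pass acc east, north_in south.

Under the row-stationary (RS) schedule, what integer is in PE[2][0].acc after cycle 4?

Tracing RS — 3×3 array, target PE[2][0]:
  cycle 0: PE[1][0] → acc 0, east 0, south 0
  cycle 0: PE[2][0] → acc 0, east 0, south 0
  cycle 1: PE[1][0] → acc 16, east 16, south 4
  cycle 1: PE[2][0] → acc 0, east 0, south 0
  cycle 2: PE[1][0] → acc 24, east 24, south 6
  cycle 2: PE[2][0] → acc 28, east 28, south 4
  cycle 3: PE[1][0] → acc 12, east 12, south 3
  cycle 3: PE[2][0] → acc 42, east 42, south 6
  cycle 4: PE[1][0] → acc 0, east 0, south 0
  cycle 4: PE[2][0] → acc 21, east 21, south 3

PE[2][0].acc = 21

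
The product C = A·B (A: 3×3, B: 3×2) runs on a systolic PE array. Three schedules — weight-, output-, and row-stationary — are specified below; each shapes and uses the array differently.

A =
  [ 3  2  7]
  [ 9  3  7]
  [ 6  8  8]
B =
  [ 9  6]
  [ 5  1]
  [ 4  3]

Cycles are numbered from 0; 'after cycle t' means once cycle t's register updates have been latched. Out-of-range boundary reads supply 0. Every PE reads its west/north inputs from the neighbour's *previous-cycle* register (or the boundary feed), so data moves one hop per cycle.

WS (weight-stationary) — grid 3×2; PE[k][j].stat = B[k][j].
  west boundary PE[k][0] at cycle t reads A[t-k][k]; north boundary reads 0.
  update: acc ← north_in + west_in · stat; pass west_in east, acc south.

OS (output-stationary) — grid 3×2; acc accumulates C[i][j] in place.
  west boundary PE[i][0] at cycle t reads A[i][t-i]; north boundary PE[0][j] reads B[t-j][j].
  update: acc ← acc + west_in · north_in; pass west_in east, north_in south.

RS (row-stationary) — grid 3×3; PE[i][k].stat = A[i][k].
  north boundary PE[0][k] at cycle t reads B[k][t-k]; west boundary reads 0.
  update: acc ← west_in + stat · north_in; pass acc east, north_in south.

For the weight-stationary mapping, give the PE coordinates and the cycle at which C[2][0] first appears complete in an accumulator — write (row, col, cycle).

(row, col, cycle) = (2, 0, 4)

Under WS, C[2][0] lands at PE[2][0]:
  @0  [2,0]  acc 0  |  →0  ↓0
  @1  [2,0]  acc 0  |  →0  ↓0
  @2  [2,0]  acc 65  |  →7  ↓65
  @3  [2,0]  acc 124  |  →7  ↓124
  @4  [2,0]  acc 126  |  →8  ↓126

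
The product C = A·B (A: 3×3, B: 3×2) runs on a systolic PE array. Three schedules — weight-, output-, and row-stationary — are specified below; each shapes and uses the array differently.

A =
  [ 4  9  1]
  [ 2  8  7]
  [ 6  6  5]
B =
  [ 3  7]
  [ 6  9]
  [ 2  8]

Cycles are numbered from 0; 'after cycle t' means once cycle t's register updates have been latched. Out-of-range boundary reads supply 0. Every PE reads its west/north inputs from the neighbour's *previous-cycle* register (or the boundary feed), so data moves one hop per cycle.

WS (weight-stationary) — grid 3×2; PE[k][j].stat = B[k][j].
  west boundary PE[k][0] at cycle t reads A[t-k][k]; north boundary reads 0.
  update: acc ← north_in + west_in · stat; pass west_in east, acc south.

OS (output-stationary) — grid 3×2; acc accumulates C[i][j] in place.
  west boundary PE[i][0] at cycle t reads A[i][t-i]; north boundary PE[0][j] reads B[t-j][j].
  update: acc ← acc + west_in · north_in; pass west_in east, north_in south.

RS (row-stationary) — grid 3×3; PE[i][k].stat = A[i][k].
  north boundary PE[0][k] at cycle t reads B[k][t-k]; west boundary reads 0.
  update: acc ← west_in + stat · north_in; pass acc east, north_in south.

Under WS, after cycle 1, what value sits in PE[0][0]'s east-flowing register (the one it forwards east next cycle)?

Tracing WS — 3×2 array, target PE[0][0]:
  @0  [0,0]  acc 12  |  →4  ↓12
  @1  [0,0]  acc 6  |  →2  ↓6

register = 2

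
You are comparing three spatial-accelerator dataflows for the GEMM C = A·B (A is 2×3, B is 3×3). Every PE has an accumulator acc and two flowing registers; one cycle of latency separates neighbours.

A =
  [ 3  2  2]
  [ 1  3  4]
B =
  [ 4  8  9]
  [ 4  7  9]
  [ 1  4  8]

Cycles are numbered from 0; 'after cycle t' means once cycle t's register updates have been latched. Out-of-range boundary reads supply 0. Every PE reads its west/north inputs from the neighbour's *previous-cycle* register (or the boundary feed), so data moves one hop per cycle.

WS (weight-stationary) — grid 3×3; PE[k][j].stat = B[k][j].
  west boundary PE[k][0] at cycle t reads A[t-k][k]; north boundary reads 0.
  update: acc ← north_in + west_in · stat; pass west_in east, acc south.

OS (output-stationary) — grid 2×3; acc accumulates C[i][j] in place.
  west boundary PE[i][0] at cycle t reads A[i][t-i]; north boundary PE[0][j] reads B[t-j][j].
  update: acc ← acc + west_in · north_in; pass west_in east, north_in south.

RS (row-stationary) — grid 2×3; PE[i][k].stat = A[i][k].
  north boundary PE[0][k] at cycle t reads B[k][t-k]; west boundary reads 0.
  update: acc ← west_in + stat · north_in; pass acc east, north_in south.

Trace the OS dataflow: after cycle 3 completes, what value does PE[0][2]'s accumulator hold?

OS on a 2×3 grid — tracing PE[0][2] and its feeders:
  0: (0,1).acc=0  regs=<0,0>
  0: (0,2).acc=0  regs=<0,0>
  1: (0,1).acc=24  regs=<3,8>
  1: (0,2).acc=0  regs=<0,0>
  2: (0,1).acc=38  regs=<2,7>
  2: (0,2).acc=27  regs=<3,9>
  3: (0,1).acc=46  regs=<2,4>
  3: (0,2).acc=45  regs=<2,9>

PE[0][2].acc = 45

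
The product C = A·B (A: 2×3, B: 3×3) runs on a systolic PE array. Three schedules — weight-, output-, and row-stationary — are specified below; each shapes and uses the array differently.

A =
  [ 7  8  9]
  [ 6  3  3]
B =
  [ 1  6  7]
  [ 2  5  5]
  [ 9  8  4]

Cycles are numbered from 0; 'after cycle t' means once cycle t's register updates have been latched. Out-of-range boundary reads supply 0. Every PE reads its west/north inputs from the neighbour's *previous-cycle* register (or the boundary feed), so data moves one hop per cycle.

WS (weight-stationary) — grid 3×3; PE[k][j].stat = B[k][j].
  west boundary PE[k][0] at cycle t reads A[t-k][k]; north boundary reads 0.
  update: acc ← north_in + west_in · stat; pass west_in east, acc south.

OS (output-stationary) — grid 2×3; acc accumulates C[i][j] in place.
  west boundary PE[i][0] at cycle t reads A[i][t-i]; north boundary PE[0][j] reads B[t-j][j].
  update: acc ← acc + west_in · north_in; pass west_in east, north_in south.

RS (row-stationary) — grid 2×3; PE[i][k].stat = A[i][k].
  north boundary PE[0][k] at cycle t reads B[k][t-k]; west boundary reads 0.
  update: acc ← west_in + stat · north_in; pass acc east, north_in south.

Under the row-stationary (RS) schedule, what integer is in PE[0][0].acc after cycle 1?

PE[0][0].acc = 42

RS 2×3: PE[0][0] cycle-by-cycle (with neighbour feeds):
  [0] (0,0) acc=7 (h:7 v:1)
  [1] (0,0) acc=42 (h:42 v:6)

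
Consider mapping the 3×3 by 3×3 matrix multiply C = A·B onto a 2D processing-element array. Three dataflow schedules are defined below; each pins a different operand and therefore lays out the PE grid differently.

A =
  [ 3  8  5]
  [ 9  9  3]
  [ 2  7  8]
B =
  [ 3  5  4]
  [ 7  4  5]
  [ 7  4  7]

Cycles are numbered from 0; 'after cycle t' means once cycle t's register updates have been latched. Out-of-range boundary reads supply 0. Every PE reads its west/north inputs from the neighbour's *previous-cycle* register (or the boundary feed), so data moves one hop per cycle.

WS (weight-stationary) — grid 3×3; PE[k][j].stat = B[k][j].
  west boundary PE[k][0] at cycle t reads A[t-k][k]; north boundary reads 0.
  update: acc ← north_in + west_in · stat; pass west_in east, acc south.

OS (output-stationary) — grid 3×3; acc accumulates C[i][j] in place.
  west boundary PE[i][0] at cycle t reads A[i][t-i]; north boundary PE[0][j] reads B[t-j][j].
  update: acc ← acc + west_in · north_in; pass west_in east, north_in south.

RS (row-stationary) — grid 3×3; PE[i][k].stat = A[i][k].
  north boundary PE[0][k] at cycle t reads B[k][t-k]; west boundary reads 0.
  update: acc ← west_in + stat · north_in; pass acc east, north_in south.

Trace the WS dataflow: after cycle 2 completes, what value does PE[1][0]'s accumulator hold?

Tracing WS — 3×3 array, target PE[1][0]:
  step 0 · PE0,0: acc=9; fwd→3 fwd↓9
  step 0 · PE1,0: acc=0; fwd→0 fwd↓0
  step 1 · PE0,0: acc=27; fwd→9 fwd↓27
  step 1 · PE1,0: acc=65; fwd→8 fwd↓65
  step 2 · PE0,0: acc=6; fwd→2 fwd↓6
  step 2 · PE1,0: acc=90; fwd→9 fwd↓90

PE[1][0].acc = 90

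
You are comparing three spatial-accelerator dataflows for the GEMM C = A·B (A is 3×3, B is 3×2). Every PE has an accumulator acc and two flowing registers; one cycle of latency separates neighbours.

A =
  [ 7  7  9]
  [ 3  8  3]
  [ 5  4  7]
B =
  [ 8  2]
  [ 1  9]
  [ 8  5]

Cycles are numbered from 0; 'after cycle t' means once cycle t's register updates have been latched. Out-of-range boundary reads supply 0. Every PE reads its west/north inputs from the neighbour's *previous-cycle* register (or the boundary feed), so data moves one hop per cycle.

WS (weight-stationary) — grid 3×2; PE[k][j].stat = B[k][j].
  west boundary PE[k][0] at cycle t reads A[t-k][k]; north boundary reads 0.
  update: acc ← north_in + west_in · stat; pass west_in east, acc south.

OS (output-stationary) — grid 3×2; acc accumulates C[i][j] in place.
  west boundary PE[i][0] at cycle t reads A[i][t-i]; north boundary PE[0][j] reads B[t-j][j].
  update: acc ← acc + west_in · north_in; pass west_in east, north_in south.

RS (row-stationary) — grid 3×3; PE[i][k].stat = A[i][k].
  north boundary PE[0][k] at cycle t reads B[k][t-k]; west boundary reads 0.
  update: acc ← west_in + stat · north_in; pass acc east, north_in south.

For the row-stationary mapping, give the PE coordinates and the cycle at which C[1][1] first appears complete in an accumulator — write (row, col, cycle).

Under RS, C[1][1] lands at PE[1][2]:
  step 0 · PE1,2: acc=0; fwd→0 fwd↓0
  step 1 · PE1,2: acc=0; fwd→0 fwd↓0
  step 2 · PE1,2: acc=0; fwd→0 fwd↓0
  step 3 · PE1,2: acc=56; fwd→56 fwd↓8
  step 4 · PE1,2: acc=93; fwd→93 fwd↓5

(row, col, cycle) = (1, 2, 4)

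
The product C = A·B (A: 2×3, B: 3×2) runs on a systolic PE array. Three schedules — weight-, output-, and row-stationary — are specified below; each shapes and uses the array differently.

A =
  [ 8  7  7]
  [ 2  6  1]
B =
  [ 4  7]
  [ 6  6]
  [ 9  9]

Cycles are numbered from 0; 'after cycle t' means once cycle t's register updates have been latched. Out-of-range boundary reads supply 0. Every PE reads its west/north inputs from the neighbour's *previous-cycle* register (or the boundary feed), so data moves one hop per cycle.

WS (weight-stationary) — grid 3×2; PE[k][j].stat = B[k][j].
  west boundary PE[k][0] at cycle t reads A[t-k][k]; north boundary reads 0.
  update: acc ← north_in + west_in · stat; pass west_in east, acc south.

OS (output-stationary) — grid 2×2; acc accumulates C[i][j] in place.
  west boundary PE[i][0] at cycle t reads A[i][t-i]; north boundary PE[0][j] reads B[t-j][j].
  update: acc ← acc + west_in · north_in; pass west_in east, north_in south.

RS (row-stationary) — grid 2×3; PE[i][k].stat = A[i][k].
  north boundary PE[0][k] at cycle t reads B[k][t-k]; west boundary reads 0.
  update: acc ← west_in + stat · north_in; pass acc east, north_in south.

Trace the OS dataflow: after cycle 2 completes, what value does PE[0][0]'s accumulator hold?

OS on a 2×2 grid — tracing PE[0][0] and its feeders:
  @0  [0,0]  acc 32  |  →8  ↓4
  @1  [0,0]  acc 74  |  →7  ↓6
  @2  [0,0]  acc 137  |  →7  ↓9

PE[0][0].acc = 137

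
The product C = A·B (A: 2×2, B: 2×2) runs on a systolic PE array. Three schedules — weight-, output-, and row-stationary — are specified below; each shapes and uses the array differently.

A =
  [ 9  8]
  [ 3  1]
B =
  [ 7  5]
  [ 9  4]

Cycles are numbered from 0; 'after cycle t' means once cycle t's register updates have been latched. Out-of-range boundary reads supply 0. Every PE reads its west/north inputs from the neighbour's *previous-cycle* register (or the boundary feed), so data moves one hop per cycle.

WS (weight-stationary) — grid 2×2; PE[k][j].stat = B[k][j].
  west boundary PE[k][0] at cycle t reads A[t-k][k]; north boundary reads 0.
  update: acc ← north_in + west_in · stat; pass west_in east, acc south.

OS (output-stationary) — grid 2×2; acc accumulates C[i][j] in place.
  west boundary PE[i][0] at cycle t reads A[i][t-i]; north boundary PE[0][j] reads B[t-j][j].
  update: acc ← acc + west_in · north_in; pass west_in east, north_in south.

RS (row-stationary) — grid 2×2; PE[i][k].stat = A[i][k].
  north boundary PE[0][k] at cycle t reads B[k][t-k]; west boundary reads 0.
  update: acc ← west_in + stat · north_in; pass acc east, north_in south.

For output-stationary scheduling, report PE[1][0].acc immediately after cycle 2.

OS on a 2×2 grid — tracing PE[1][0] and its feeders:
  t=0 PE[0][0]: acc=63 h=9 v=7
  t=0 PE[1][0]: acc=0 h=0 v=0
  t=1 PE[0][0]: acc=135 h=8 v=9
  t=1 PE[1][0]: acc=21 h=3 v=7
  t=2 PE[0][0]: acc=135 h=0 v=0
  t=2 PE[1][0]: acc=30 h=1 v=9

PE[1][0].acc = 30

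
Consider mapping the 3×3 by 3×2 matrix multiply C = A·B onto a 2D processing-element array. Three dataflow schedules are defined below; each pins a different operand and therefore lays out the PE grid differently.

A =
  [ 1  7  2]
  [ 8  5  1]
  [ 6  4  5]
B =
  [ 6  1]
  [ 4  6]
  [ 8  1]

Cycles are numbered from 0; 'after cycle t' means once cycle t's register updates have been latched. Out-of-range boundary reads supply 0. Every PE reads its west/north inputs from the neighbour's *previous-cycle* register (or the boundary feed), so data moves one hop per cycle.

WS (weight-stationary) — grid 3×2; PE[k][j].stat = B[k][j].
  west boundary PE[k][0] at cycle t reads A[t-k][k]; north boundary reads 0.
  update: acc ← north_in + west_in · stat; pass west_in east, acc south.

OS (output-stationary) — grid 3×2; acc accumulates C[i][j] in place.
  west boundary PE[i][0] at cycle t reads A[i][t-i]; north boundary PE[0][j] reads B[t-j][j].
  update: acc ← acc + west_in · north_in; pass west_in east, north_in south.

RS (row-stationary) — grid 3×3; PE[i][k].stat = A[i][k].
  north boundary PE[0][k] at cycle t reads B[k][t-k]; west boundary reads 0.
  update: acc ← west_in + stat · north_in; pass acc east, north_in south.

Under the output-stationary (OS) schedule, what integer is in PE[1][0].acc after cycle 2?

PE[1][0].acc = 68

OS (3×2). Following PE[1][0] plus its west/north inputs:
  0: (0,0).acc=6  regs=<1,6>
  0: (1,0).acc=0  regs=<0,0>
  1: (0,0).acc=34  regs=<7,4>
  1: (1,0).acc=48  regs=<8,6>
  2: (0,0).acc=50  regs=<2,8>
  2: (1,0).acc=68  regs=<5,4>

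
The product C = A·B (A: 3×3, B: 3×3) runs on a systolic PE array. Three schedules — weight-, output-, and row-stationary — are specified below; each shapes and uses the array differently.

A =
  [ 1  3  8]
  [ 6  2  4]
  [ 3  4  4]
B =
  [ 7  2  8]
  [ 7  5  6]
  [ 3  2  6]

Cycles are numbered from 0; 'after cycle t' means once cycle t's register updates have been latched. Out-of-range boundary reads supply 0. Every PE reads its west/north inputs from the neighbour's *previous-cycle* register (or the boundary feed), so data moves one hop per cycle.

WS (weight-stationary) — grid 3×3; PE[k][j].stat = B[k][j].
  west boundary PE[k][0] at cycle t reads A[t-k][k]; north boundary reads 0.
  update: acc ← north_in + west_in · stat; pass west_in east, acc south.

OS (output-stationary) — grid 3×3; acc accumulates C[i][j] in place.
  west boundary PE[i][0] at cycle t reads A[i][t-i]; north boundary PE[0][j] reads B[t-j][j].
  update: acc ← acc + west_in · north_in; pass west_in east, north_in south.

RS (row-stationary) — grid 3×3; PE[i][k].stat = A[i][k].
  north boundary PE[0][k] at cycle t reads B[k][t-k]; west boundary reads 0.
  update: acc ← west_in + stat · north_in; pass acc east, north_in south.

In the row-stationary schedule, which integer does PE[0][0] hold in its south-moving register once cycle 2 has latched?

RS on a 3×3 grid — tracing PE[0][0] and its feeders:
  0: (0,0).acc=7  regs=<7,7>
  1: (0,0).acc=2  regs=<2,2>
  2: (0,0).acc=8  regs=<8,8>

register = 8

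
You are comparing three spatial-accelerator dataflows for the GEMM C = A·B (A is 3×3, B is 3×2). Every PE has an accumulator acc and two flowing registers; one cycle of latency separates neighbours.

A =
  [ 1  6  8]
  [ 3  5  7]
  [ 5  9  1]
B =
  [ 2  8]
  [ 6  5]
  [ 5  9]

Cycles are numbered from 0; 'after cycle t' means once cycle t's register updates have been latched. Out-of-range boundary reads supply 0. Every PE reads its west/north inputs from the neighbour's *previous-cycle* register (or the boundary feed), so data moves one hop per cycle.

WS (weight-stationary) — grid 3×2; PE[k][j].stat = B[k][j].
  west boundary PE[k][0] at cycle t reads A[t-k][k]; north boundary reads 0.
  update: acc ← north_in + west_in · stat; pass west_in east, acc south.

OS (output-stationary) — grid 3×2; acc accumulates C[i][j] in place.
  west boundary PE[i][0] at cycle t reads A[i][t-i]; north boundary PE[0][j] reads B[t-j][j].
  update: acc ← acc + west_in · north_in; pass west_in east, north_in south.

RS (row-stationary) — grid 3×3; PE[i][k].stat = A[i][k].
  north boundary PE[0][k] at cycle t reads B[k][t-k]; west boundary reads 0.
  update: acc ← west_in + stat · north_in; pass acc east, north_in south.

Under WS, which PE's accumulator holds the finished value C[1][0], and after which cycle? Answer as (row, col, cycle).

WS: C[1][0] accumulates in PE[2][0]:
  t=0 PE[2][0]: acc=0 h=0 v=0
  t=1 PE[2][0]: acc=0 h=0 v=0
  t=2 PE[2][0]: acc=78 h=8 v=78
  t=3 PE[2][0]: acc=71 h=7 v=71

(row, col, cycle) = (2, 0, 3)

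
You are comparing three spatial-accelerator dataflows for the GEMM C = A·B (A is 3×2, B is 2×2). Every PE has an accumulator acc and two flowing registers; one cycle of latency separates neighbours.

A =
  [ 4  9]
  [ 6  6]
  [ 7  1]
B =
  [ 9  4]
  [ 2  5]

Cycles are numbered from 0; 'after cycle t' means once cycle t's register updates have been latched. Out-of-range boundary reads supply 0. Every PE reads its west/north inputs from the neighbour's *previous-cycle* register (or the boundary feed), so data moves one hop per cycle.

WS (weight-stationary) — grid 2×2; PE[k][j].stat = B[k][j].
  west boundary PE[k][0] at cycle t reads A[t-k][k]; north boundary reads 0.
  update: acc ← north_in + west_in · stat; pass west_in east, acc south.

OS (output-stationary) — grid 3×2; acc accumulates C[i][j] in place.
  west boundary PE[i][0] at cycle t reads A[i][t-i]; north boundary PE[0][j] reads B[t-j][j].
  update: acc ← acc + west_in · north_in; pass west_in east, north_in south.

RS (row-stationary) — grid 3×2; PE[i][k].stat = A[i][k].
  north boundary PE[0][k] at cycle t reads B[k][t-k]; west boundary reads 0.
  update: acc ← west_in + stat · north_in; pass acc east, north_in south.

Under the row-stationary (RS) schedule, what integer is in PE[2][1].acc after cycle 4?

RS (3×2). Following PE[2][1] plus its west/north inputs:
  [0] (1,1) acc=0 (h:0 v:0)
  [0] (2,0) acc=0 (h:0 v:0)
  [0] (2,1) acc=0 (h:0 v:0)
  [1] (1,1) acc=0 (h:0 v:0)
  [1] (2,0) acc=0 (h:0 v:0)
  [1] (2,1) acc=0 (h:0 v:0)
  [2] (1,1) acc=66 (h:66 v:2)
  [2] (2,0) acc=63 (h:63 v:9)
  [2] (2,1) acc=0 (h:0 v:0)
  [3] (1,1) acc=54 (h:54 v:5)
  [3] (2,0) acc=28 (h:28 v:4)
  [3] (2,1) acc=65 (h:65 v:2)
  [4] (1,1) acc=0 (h:0 v:0)
  [4] (2,0) acc=0 (h:0 v:0)
  [4] (2,1) acc=33 (h:33 v:5)

PE[2][1].acc = 33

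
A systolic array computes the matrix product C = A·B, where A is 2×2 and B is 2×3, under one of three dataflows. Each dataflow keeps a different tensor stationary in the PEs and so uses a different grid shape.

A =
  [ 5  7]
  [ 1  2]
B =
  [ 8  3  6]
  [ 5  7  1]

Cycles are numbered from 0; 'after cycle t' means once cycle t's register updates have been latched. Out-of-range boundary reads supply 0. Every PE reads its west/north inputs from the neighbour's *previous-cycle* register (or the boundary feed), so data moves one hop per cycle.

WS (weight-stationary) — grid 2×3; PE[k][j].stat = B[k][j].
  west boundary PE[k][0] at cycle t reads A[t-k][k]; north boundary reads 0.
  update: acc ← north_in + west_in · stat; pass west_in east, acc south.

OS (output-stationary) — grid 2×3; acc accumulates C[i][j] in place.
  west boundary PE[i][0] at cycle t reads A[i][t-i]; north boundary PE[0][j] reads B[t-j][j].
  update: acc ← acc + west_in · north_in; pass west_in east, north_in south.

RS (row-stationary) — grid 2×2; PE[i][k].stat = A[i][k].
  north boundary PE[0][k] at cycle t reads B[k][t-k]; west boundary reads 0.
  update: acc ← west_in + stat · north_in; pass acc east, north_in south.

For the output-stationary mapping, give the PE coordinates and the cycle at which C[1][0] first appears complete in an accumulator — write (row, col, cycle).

(row, col, cycle) = (1, 0, 2)

Under OS, C[1][0] lands at PE[1][0]:
  [0] (1,0) acc=0 (h:0 v:0)
  [1] (1,0) acc=8 (h:1 v:8)
  [2] (1,0) acc=18 (h:2 v:5)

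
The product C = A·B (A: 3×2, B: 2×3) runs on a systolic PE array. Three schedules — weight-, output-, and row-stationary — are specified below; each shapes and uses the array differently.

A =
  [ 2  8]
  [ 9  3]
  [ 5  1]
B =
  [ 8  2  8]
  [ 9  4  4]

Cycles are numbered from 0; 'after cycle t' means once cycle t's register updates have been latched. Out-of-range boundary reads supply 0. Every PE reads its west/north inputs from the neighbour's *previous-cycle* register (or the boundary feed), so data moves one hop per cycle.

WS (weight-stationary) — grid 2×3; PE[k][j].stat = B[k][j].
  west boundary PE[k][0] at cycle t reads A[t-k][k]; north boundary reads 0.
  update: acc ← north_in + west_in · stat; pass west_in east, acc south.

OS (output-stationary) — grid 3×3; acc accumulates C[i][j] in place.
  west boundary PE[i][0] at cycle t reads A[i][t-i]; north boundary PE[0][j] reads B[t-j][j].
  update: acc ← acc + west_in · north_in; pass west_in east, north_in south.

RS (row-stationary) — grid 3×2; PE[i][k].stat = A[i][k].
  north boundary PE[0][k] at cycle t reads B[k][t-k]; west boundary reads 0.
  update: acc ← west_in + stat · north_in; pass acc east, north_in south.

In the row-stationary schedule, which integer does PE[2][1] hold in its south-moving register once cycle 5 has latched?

RS on a 3×2 grid — tracing PE[2][1] and its feeders:
  0: (1,1).acc=0  regs=<0,0>
  0: (2,0).acc=0  regs=<0,0>
  0: (2,1).acc=0  regs=<0,0>
  1: (1,1).acc=0  regs=<0,0>
  1: (2,0).acc=0  regs=<0,0>
  1: (2,1).acc=0  regs=<0,0>
  2: (1,1).acc=99  regs=<99,9>
  2: (2,0).acc=40  regs=<40,8>
  2: (2,1).acc=0  regs=<0,0>
  3: (1,1).acc=30  regs=<30,4>
  3: (2,0).acc=10  regs=<10,2>
  3: (2,1).acc=49  regs=<49,9>
  4: (1,1).acc=84  regs=<84,4>
  4: (2,0).acc=40  regs=<40,8>
  4: (2,1).acc=14  regs=<14,4>
  5: (1,1).acc=0  regs=<0,0>
  5: (2,0).acc=0  regs=<0,0>
  5: (2,1).acc=44  regs=<44,4>

register = 4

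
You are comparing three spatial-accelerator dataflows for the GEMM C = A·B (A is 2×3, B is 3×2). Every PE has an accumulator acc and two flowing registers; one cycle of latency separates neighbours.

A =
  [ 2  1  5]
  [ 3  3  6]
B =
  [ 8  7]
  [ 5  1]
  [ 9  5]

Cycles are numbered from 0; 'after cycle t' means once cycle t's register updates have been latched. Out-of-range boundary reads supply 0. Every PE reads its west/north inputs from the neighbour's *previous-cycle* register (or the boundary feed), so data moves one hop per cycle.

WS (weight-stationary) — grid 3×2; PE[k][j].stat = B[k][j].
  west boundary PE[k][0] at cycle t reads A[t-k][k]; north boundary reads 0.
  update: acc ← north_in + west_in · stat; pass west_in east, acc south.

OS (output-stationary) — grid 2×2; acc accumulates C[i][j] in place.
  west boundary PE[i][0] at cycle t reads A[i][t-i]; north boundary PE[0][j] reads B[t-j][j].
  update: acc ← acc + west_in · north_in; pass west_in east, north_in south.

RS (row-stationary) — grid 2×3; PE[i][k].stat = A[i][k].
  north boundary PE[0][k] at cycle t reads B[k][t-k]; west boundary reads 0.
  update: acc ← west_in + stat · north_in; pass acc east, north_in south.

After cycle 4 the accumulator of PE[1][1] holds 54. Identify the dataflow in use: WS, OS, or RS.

WS (3×2 grid), PE[1][1]:
  after 0 — PE[1][1] acc=0, pass-E 0, pass-S 0
  after 1 — PE[1][1] acc=0, pass-E 0, pass-S 0
  after 2 — PE[1][1] acc=15, pass-E 1, pass-S 15
  after 3 — PE[1][1] acc=24, pass-E 3, pass-S 24
  after 4 — PE[1][1] acc=0, pass-E 0, pass-S 0
OS (2×2 grid), PE[1][1]:
  after 0 — PE[1][1] acc=0, pass-E 0, pass-S 0
  after 1 — PE[1][1] acc=0, pass-E 0, pass-S 0
  after 2 — PE[1][1] acc=21, pass-E 3, pass-S 7
  after 3 — PE[1][1] acc=24, pass-E 3, pass-S 1
  after 4 — PE[1][1] acc=54, pass-E 6, pass-S 5
RS (2×3 grid), PE[1][1]:
  after 0 — PE[1][1] acc=0, pass-E 0, pass-S 0
  after 1 — PE[1][1] acc=0, pass-E 0, pass-S 0
  after 2 — PE[1][1] acc=39, pass-E 39, pass-S 5
  after 3 — PE[1][1] acc=24, pass-E 24, pass-S 1
  after 4 — PE[1][1] acc=0, pass-E 0, pass-S 0

dataflow = OS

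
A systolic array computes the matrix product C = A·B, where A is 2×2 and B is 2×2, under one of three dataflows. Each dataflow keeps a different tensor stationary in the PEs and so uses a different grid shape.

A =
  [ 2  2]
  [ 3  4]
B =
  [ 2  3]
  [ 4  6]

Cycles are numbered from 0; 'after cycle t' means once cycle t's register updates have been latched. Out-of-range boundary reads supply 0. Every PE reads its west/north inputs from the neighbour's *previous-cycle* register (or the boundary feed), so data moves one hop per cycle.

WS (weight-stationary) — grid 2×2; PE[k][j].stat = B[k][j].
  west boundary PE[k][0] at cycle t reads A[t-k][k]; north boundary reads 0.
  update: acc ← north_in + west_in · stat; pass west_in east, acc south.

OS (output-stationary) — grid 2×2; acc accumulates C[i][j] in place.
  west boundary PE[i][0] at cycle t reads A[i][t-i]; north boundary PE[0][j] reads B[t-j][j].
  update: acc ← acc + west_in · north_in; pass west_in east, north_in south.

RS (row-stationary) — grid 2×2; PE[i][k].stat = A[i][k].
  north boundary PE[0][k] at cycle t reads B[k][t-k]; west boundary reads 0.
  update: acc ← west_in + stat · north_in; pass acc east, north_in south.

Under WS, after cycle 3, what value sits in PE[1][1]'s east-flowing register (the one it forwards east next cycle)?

register = 4

Tracing WS — 2×2 array, target PE[1][1]:
  @0  [0,1]  acc 0  |  →0  ↓0
  @0  [1,0]  acc 0  |  →0  ↓0
  @0  [1,1]  acc 0  |  →0  ↓0
  @1  [0,1]  acc 6  |  →2  ↓6
  @1  [1,0]  acc 12  |  →2  ↓12
  @1  [1,1]  acc 0  |  →0  ↓0
  @2  [0,1]  acc 9  |  →3  ↓9
  @2  [1,0]  acc 22  |  →4  ↓22
  @2  [1,1]  acc 18  |  →2  ↓18
  @3  [0,1]  acc 0  |  →0  ↓0
  @3  [1,0]  acc 0  |  →0  ↓0
  @3  [1,1]  acc 33  |  →4  ↓33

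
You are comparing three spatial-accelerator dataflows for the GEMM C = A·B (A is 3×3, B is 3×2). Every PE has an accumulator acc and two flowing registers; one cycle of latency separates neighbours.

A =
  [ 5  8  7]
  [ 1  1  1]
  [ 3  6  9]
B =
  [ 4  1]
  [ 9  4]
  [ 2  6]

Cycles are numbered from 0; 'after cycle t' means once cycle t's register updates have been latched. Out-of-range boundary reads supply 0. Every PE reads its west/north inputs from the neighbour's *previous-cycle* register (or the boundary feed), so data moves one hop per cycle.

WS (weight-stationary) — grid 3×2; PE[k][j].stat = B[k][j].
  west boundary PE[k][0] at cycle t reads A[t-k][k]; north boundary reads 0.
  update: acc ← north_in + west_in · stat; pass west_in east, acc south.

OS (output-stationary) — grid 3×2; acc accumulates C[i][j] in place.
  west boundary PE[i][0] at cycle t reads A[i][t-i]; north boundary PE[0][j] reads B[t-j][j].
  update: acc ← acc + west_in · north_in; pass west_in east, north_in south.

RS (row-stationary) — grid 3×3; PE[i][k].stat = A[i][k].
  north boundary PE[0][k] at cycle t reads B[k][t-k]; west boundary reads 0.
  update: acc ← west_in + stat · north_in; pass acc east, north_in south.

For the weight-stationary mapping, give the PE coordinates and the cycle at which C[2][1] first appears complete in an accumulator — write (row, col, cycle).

(row, col, cycle) = (2, 1, 5)

WS: C[2][1] accumulates in PE[2][1]:
  0: (2,1).acc=0  regs=<0,0>
  1: (2,1).acc=0  regs=<0,0>
  2: (2,1).acc=0  regs=<0,0>
  3: (2,1).acc=79  regs=<7,79>
  4: (2,1).acc=11  regs=<1,11>
  5: (2,1).acc=81  regs=<9,81>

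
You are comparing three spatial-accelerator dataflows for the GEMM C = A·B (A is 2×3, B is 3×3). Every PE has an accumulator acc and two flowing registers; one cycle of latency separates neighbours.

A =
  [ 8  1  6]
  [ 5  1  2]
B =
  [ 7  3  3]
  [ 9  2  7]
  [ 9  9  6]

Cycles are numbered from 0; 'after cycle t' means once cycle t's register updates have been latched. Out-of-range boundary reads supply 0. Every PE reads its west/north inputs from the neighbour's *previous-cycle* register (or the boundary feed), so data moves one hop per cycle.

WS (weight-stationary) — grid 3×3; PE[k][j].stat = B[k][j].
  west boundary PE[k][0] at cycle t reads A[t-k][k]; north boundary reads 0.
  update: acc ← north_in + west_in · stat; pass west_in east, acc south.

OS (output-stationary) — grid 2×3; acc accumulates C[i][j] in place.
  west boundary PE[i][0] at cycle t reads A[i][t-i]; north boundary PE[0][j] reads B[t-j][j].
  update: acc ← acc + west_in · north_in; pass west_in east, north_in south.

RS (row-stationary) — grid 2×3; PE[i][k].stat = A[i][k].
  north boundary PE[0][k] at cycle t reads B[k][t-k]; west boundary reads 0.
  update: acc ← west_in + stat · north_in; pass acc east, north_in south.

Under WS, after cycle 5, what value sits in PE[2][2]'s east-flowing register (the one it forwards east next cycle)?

register = 2

WS (3×3). Following PE[2][2] plus its west/north inputs:
  0: (1,2).acc=0  regs=<0,0>
  0: (2,1).acc=0  regs=<0,0>
  0: (2,2).acc=0  regs=<0,0>
  1: (1,2).acc=0  regs=<0,0>
  1: (2,1).acc=0  regs=<0,0>
  1: (2,2).acc=0  regs=<0,0>
  2: (1,2).acc=0  regs=<0,0>
  2: (2,1).acc=0  regs=<0,0>
  2: (2,2).acc=0  regs=<0,0>
  3: (1,2).acc=31  regs=<1,31>
  3: (2,1).acc=80  regs=<6,80>
  3: (2,2).acc=0  regs=<0,0>
  4: (1,2).acc=22  regs=<1,22>
  4: (2,1).acc=35  regs=<2,35>
  4: (2,2).acc=67  regs=<6,67>
  5: (1,2).acc=0  regs=<0,0>
  5: (2,1).acc=0  regs=<0,0>
  5: (2,2).acc=34  regs=<2,34>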